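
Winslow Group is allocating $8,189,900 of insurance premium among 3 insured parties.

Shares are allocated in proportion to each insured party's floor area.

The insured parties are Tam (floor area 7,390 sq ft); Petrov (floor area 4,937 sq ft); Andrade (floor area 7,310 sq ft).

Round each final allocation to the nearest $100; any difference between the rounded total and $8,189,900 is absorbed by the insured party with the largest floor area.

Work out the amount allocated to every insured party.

Tam: $3,082,200 · Petrov: $2,059,000 · Andrade: $3,048,700

Combined floor area = 19,637.
Proportional shares: Tam 7,390/19,637 × $8,189,900 = 3,082,108.32; Petrov 4,937/19,637 × $8,189,900 = 2,059,048.55; Andrade 7,310/19,637 × $8,189,900 = 3,048,743.14.
After rounding ($100): Tam $3,082,100; Petrov $2,059,000; Andrade $3,048,700. Sum = $8,189,800.
Difference $8,189,900 − $8,189,800 = +$100 applied to largest floor area (Tam): Tam becomes $3,082,200.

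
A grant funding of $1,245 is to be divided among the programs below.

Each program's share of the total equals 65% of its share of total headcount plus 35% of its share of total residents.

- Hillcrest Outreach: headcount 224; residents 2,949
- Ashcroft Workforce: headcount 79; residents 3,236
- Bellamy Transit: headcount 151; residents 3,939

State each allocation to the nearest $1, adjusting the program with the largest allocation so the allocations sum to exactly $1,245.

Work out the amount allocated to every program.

Headcount total 454; residents total 10,124.
Composite weights (65% headcount + 35% residents): Hillcrest Outreach 0.4227; Ashcroft Workforce 0.2250; Bellamy Transit 0.3524.
Proportional shares: Hillcrest Outreach 526.21; Ashcroft Workforce 280.10; Bellamy Transit 438.70.
At nearest $1: Hillcrest Outreach $526; Ashcroft Workforce $280; Bellamy Transit $439. Sum = $1,245.
No rounding difference to absorb.

Hillcrest Outreach: $526; Ashcroft Workforce: $280; Bellamy Transit: $439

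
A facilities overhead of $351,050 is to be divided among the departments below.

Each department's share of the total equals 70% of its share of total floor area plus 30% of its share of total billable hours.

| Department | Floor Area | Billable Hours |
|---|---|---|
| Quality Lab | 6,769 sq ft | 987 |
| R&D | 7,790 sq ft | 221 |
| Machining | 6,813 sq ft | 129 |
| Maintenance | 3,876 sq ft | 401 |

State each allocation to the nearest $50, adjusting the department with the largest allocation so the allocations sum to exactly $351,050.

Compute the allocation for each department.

Totals — floor area 25,248, billable hours 1,738.
Composite weights (70% floor area + 30% billable hours): Quality Lab 0.3580; R&D 0.2541; Machining 0.2112; Maintenance 0.1767.
Unrounded shares: Quality Lab 125,689.43; R&D 89,210.51; Machining 74,126.73; Maintenance 62,023.33.
At nearest $50: Quality Lab $125,700; R&D $89,200; Machining $74,150; Maintenance $62,000. Sum = $351,050.
No rounding difference to absorb.

Quality Lab: $125,700 | R&D: $89,200 | Machining: $74,150 | Maintenance: $62,000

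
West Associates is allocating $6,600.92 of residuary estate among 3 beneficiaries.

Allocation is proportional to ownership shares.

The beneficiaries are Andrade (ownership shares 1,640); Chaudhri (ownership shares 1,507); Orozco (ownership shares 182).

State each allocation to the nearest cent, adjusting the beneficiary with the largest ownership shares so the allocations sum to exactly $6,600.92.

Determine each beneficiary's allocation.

Andrade: $3,251.88; Chaudhri: $2,988.16; Orozco: $360.88

Ownership shares total: 1,640 + 1,507 + 182 = 3,329.
Raw shares: Andrade 3,251.8801; Chaudhri 2,988.1605; Orozco 360.8794.
At nearest cent: Andrade $3,251.88; Chaudhri $2,988.16; Orozco $360.88. Sum = $6,600.92.
Rounded total matches; no reconciliation needed.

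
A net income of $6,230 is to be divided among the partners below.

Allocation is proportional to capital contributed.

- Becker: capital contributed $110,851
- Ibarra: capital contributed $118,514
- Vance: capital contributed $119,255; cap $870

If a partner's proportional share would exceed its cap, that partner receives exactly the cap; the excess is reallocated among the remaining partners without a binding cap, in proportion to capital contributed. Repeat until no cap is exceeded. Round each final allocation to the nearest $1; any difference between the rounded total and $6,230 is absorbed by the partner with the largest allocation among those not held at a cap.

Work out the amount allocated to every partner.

Combined capital contributed = 348,620.
Unconstrained shares: Becker 1,980.96; Ibarra 2,117.90; Vance 2,131.14.
Held at cap: Vance ($870); remaining pool $5,360 reallocated over remaining capital contributed 229,365.
Shares after redistribution: Becker 2,590.46 → $2,590; Ibarra 2,769.54 → $2,770.

Becker: $2,590 | Ibarra: $2,770 | Vance: $870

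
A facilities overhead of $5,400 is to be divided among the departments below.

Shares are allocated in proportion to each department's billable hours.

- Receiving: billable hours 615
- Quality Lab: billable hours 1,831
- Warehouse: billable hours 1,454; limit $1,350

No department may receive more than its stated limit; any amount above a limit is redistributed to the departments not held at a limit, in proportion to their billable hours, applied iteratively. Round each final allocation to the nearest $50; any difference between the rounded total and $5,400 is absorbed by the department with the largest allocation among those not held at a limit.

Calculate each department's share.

Receiving: $1,000; Quality Lab: $3,050; Warehouse: $1,350

Sum of billable hours: 3,900.
Proportional shares (ignoring caps): Receiving 851.54; Quality Lab 2,535.23; Warehouse 2,013.23.
Cap binds for Warehouse ($1,350); remaining pool $4,050 reallocated over remaining billable hours 2,446.
Redistributed shares: Receiving 1,018.30 → $1,000; Quality Lab 3,031.70 → $3,050.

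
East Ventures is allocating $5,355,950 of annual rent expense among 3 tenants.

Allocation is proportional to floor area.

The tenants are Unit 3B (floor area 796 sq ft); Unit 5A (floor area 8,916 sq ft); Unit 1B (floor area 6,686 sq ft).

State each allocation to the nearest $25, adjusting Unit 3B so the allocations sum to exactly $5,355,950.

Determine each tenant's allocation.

Unit 3B: $259,975; Unit 5A: $2,912,175; Unit 1B: $2,183,800

Combined floor area = 16,398.
Unrounded shares: Unit 3B 796/16,398 × $5,355,950 = 259,991.23; Unit 5A 8,916/16,398 × $5,355,950 = 2,912,163.08; Unit 1B 6,686/16,398 × $5,355,950 = 2,183,795.69.
After rounding ($25): Unit 3B $260,000; Unit 5A $2,912,175; Unit 1B $2,183,800. Sum = $5,355,975.
Difference $5,355,950 − $5,355,975 = −$25 applied to Unit 3B: Unit 3B becomes $259,975.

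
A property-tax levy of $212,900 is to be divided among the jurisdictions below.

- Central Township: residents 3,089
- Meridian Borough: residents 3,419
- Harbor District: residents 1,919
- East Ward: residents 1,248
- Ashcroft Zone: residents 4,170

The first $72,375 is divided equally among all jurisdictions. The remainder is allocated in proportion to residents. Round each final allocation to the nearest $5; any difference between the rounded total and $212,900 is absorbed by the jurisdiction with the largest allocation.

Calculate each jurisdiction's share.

Equal tier: $72,375 ÷ 5 = $14,475 apiece.
Remainder $140,525 by residents (total 13,845): Central Township 31,352.96 → $31,355; Meridian Borough 34,702.42 → $34,700; Harbor District 19,477.61 → $19,480; East Ward 12,667.04 → $12,665; Ashcroft Zone 42,324.97 → $42,325.
Totals: Central Township $14,475 + $31,355 = $45,830; Meridian Borough $14,475 + $34,700 = $49,175; Harbor District $14,475 + $19,480 = $33,955; East Ward $14,475 + $12,665 = $27,140; Ashcroft Zone $14,475 + $42,325 = $56,800.

Central Township: $45,830 · Meridian Borough: $49,175 · Harbor District: $33,955 · East Ward: $27,140 · Ashcroft Zone: $56,800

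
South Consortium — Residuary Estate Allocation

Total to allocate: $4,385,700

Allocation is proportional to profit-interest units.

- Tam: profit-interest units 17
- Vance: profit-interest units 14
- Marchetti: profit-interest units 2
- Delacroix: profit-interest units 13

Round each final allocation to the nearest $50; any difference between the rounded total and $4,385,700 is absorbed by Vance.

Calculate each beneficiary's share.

Tam: $1,620,800 · Vance: $1,334,750 · Marchetti: $190,700 · Delacroix: $1,239,450

Profit-interest units total: 46.
Unrounded shares: Tam 17/46 × $4,385,700 = 1,620,802.17; Vance 14/46 × $4,385,700 = 1,334,778.26; Marchetti 2/46 × $4,385,700 = 190,682.61; Delacroix 13/46 × $4,385,700 = 1,239,436.96.
Rounded to nearest $50: Tam $1,620,800; Vance $1,334,800; Marchetti $190,700; Delacroix $1,239,450. Sum = $4,385,750.
Difference $4,385,700 − $4,385,750 = −$50 applied to Vance: Vance becomes $1,334,750.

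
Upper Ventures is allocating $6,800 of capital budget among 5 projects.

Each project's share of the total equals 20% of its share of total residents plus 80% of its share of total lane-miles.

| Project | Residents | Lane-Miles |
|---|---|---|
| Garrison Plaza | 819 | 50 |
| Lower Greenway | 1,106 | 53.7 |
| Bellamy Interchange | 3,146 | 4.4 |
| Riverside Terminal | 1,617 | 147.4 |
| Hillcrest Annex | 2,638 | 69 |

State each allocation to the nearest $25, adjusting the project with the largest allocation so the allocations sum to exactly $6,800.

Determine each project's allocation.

Residents total 9,326; lane-miles total 324.5.
Composite weights (20% residents + 80% lane-miles): Garrison Plaza 0.1408; Lower Greenway 0.1561; Bellamy Interchange 0.0783; Riverside Terminal 0.3981; Hillcrest Annex 0.2267.
Raw shares: Garrison Plaza 957.65; Lower Greenway 1,061.53; Bellamy Interchange 532.54; Riverside Terminal 2,706.86; Hillcrest Annex 1,541.43.
Rounded to nearest $25: Garrison Plaza $950; Lower Greenway $1,050; Bellamy Interchange $525; Riverside Terminal $2,700; Hillcrest Annex $1,550. Sum = $6,775.
Difference $6,800 − $6,775 = +$25 applied to largest allocation (Riverside Terminal): Riverside Terminal becomes $2,725.

Garrison Plaza: $950; Lower Greenway: $1,050; Bellamy Interchange: $525; Riverside Terminal: $2,725; Hillcrest Annex: $1,550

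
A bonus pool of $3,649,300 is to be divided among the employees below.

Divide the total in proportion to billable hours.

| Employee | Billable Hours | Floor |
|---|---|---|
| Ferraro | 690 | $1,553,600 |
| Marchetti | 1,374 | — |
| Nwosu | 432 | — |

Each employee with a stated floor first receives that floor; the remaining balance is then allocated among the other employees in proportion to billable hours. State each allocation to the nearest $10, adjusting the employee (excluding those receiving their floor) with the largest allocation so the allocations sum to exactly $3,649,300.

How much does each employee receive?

Ferraro: $1,553,600 | Marchetti: $1,594,400 | Nwosu: $501,300

Guaranteed amounts: Ferraro $1,553,600. Remaining pool $2,095,700.
Remaining pool split over remaining billable hours 1,806: Marchetti 1,594,402.99 → $1,594,400; Nwosu 501,297.01 → $501,300.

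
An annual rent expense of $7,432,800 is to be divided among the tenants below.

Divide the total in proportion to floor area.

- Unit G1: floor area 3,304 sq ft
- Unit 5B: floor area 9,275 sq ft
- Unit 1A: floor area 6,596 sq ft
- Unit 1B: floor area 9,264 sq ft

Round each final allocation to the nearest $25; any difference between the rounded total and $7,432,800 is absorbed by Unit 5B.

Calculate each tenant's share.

Sum of floor area: 28,439.
Unrounded shares: Unit G1 3,304/28,439 × $7,432,800 = 863,531.46; Unit 5B 9,275/28,439 × $7,432,800 = 2,424,108.44; Unit 1A 6,596/28,439 × $7,432,800 = 1,723,926.61; Unit 1B 9,264/28,439 × $7,432,800 = 2,421,233.49.
At nearest $25: Unit G1 $863,525; Unit 5B $2,424,100; Unit 1A $1,723,925; Unit 1B $2,421,225. Sum = $7,432,775.
Difference $7,432,800 − $7,432,775 = +$25 applied to Unit 5B: Unit 5B becomes $2,424,125.

Unit G1: $863,525 · Unit 5B: $2,424,125 · Unit 1A: $1,723,925 · Unit 1B: $2,421,225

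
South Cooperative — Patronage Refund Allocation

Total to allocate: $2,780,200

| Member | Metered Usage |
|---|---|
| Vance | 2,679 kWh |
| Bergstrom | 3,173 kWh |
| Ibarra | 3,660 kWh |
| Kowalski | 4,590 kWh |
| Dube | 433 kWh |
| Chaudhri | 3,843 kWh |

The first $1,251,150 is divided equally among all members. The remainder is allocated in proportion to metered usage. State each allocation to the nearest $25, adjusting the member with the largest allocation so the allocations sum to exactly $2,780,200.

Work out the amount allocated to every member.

Vance: $431,425 · Bergstrom: $472,525 · Ibarra: $513,025 · Kowalski: $590,400 · Dube: $244,550 · Chaudhri: $528,275

Equal tier: $1,251,150 ÷ 6 = $208,525 apiece.
Remainder $1,529,050 by metered usage (total 18,378): Vance 222,892.86 → $222,900; Bergstrom 263,993.67 → $264,000; Ibarra 304,512.08 → $304,500; Kowalski 381,888.10 → $381,900; Dube 36,025.61 → $36,025; Chaudhri 319,737.68 → $319,750.
Rounding difference −$25 on remainder applied to Kowalski.
Totals: Vance $208,525 + $222,900 = $431,425; Bergstrom $208,525 + $264,000 = $472,525; Ibarra $208,525 + $304,500 = $513,025; Kowalski $208,525 + $381,875 = $590,400; Dube $208,525 + $36,025 = $244,550; Chaudhri $208,525 + $319,750 = $528,275.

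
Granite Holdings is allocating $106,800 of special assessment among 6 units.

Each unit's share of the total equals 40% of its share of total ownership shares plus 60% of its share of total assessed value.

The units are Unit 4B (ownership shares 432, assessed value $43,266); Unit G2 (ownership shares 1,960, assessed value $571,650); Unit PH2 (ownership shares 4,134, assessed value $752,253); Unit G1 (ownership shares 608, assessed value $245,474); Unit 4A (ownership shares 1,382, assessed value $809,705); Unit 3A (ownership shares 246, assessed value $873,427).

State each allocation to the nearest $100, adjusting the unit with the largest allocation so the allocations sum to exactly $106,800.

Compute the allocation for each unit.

Unit 4B: $2,900 · Unit G2: $20,700 · Unit PH2: $34,800 · Unit G1: $7,700 · Unit 4A: $22,500 · Unit 3A: $18,200

Totals — ownership shares 8,762, assessed value 3,295,775.
Combined weights (40% ownership shares + 60% assessed value): Unit 4B 0.0276; Unit G2 0.1935; Unit PH2 0.3257; Unit G1 0.0724; Unit 4A 0.2105; Unit 3A 0.1702.
Pro-rata amounts: Unit 4B 2,947.48; Unit G2 20,670.81; Unit PH2 34,781.84; Unit G1 7,737.13; Unit 4A 22,481.23; Unit 3A 18,181.50.
At nearest $100: Unit 4B $2,900; Unit G2 $20,700; Unit PH2 $34,800; Unit G1 $7,700; Unit 4A $22,500; Unit 3A $18,200. Sum = $106,800.
Sum already equals the total — no adjustment.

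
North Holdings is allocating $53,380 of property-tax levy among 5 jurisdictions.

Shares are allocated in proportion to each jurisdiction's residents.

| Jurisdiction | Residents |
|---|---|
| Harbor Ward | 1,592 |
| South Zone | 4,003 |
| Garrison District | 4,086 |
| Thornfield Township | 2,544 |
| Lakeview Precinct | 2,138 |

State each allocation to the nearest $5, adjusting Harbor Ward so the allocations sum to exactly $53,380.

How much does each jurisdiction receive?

Harbor Ward: $5,920; South Zone: $14,875; Garrison District: $15,185; Thornfield Township: $9,455; Lakeview Precinct: $7,945

Sum of residents: 14,363.
Proportional shares: Harbor Ward 1,592/14,363 × $53,380 = 5,916.66; South Zone 4,003/14,363 × $53,380 = 14,877.12; Garrison District 4,086/14,363 × $53,380 = 15,185.59; Thornfield Township 2,544/14,363 × $53,380 = 9,454.76; Lakeview Precinct 2,138/14,363 × $53,380 = 7,945.86.
Rounded to nearest $5: Harbor Ward $5,915; South Zone $14,875; Garrison District $15,185; Thornfield Township $9,455; Lakeview Precinct $7,945. Sum = $53,375.
Difference $53,380 − $53,375 = +$5 applied to Harbor Ward: Harbor Ward becomes $5,920.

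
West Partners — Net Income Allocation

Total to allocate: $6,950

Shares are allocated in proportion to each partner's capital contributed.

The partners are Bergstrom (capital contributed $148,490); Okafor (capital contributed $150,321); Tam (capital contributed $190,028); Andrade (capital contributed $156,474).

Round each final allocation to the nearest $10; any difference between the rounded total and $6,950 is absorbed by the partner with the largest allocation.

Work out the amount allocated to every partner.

Bergstrom: $1,600; Okafor: $1,620; Tam: $2,040; Andrade: $1,690

Combined capital contributed = 645,313.
Proportional shares: Bergstrom 148,490/645,313 × $6,950 = 1,599.23; Okafor 150,321/645,313 × $6,950 = 1,618.95; Tam 190,028/645,313 × $6,950 = 2,046.60; Andrade 156,474/645,313 × $6,950 = 1,685.22.
After rounding ($10): Bergstrom $1,600; Okafor $1,620; Tam $2,050; Andrade $1,690. Sum = $6,960.
Difference $6,950 − $6,960 = −$10 applied to largest allocation (Tam): Tam becomes $2,040.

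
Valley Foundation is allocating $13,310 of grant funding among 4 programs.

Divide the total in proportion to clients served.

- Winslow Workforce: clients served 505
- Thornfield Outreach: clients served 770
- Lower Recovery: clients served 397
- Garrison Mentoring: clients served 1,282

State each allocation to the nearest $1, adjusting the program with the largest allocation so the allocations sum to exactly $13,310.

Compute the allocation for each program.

Winslow Workforce: $2,275 · Thornfield Outreach: $3,469 · Lower Recovery: $1,789 · Garrison Mentoring: $5,777

Sum of clients served: 2,954.
Pro-rata amounts: Winslow Workforce 505/2,954 × $13,310 = 2,275.41; Thornfield Outreach 770/2,954 × $13,310 = 3,469.43; Lower Recovery 397/2,954 × $13,310 = 1,788.78; Garrison Mentoring 1,282/2,954 × $13,310 = 5,776.38.
After rounding ($1): Winslow Workforce $2,275; Thornfield Outreach $3,469; Lower Recovery $1,789; Garrison Mentoring $5,776. Sum = $13,309.
Difference $13,310 − $13,309 = +$1 applied to largest allocation (Garrison Mentoring): Garrison Mentoring becomes $5,777.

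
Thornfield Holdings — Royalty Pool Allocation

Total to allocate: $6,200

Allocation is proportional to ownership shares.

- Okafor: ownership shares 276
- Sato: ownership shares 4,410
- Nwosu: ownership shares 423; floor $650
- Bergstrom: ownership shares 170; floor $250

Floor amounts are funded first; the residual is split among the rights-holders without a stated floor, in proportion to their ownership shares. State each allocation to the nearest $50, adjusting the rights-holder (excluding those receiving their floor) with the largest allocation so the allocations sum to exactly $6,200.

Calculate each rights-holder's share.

Minimums first: Nwosu $650; Bergstrom $250. Balance $5,300.
Balance split over remaining ownership shares 4,686: Okafor 312.16 → $300; Sato 4,987.84 → $5,000.

Okafor: $300 | Sato: $5,000 | Nwosu: $650 | Bergstrom: $250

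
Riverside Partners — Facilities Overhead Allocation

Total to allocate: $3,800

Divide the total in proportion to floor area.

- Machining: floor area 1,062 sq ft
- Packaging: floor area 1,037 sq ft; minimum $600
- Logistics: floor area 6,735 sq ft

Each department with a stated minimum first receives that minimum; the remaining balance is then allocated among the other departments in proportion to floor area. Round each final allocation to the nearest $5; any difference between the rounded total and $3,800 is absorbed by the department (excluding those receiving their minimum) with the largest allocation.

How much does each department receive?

Machining: $435 · Packaging: $600 · Logistics: $2,765

Minimums first: Packaging $600. Balance $3,200.
Balance split over remaining floor area 7,797: Machining 435.86 → $435; Logistics 2,764.14 → $2,765.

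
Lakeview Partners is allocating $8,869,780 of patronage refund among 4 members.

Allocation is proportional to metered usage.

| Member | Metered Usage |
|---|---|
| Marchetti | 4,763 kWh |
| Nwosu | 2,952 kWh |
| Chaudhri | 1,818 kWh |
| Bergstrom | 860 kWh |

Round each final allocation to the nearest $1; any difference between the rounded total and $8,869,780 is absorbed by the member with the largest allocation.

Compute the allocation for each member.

Total metered usage = 10,393.
Pro-rata amounts: Marchetti 4,763/10,393 × $8,869,780 = 4,064,924.67; Nwosu 2,952/10,393 × $8,869,780 = 2,519,348.65; Chaudhri 1,818/10,393 × $8,869,780 = 1,551,550.09; Bergstrom 860/10,393 × $8,869,780 = 733,956.59.
After rounding ($1): Marchetti $4,064,925; Nwosu $2,519,349; Chaudhri $1,551,550; Bergstrom $733,957. Sum = $8,869,781.
Difference $8,869,780 − $8,869,781 = −$1 applied to largest allocation (Marchetti): Marchetti becomes $4,064,924.

Marchetti: $4,064,924 · Nwosu: $2,519,349 · Chaudhri: $1,551,550 · Bergstrom: $733,957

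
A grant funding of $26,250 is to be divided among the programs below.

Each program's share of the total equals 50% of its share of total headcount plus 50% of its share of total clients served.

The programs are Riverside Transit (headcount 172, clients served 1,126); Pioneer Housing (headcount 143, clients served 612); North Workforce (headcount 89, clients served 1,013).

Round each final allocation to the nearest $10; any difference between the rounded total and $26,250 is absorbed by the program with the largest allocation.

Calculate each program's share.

Riverside Transit: $10,960; Pioneer Housing: $7,570; North Workforce: $7,720

Headcount total 404; clients served total 2,751.
Blended shares (50% headcount + 50% clients served): Riverside Transit 0.4175; Pioneer Housing 0.2882; North Workforce 0.2943.
Unrounded shares: Riverside Transit 10,960.01; Pioneer Housing 7,565.58; North Workforce 7,724.41.
Rounded to nearest $10: Riverside Transit $10,960; Pioneer Housing $7,570; North Workforce $7,720. Sum = $26,250.
Sum already equals the total — no adjustment.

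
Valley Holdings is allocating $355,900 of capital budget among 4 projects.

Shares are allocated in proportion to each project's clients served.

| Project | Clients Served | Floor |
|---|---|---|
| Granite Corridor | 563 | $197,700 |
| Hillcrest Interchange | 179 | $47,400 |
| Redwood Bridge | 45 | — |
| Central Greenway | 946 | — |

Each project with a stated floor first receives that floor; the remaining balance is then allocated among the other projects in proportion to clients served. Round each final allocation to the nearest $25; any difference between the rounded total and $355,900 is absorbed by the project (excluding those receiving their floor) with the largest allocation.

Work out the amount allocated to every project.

Guaranteed amounts: Granite Corridor $197,700; Hillcrest Interchange $47,400. Residual $110,800.
Residual split over remaining clients served 991: Redwood Bridge 5,031.28 → $5,025; Central Greenway 105,768.72 → $105,775.

Granite Corridor: $197,700; Hillcrest Interchange: $47,400; Redwood Bridge: $5,025; Central Greenway: $105,775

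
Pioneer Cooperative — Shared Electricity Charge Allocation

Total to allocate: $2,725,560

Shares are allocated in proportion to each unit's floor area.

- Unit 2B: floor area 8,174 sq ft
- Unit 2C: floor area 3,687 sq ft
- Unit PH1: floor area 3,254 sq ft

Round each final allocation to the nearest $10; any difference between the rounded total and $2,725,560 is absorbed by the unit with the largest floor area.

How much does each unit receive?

Unit 2B: $1,473,940 · Unit 2C: $664,850 · Unit PH1: $586,770

Sum of floor area: 15,115.
Proportional shares: Unit 2B 8,174/15,115 × $2,725,560 = 1,473,948.23; Unit 2C 3,687/15,115 × $2,725,560 = 664,845.50; Unit PH1 3,254/15,115 × $2,725,560 = 586,766.27.
After rounding ($10): Unit 2B $1,473,950; Unit 2C $664,850; Unit PH1 $586,770. Sum = $2,725,570.
Difference $2,725,560 − $2,725,570 = −$10 applied to largest floor area (Unit 2B): Unit 2B becomes $1,473,940.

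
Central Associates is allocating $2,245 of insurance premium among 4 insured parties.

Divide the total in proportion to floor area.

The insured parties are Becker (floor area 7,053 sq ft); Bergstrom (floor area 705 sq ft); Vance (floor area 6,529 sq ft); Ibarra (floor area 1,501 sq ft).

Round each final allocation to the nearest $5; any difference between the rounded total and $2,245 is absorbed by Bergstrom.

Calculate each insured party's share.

Becker: $1,005; Bergstrom: $95; Vance: $930; Ibarra: $215

Floor area total: 15,788.
Proportional shares: Becker 7,053/15,788 × $2,245 = 1,002.91; Bergstrom 705/15,788 × $2,245 = 100.25; Vance 6,529/15,788 × $2,245 = 928.40; Ibarra 1,501/15,788 × $2,245 = 213.44.
After rounding ($5): Becker $1,005; Bergstrom $100; Vance $930; Ibarra $215. Sum = $2,250.
Difference $2,245 − $2,250 = −$5 applied to Bergstrom: Bergstrom becomes $95.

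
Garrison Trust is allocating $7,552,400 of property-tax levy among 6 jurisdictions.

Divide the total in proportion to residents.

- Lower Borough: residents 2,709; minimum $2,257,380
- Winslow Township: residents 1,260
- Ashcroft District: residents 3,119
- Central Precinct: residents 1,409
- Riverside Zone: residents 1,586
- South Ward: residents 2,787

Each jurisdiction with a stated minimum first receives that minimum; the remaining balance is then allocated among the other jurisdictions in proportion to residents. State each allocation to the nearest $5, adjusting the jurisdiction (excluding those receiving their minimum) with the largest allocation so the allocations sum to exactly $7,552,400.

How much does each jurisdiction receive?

Minimums first: Lower Borough $2,257,380. Residual $5,295,020.
Residual split over remaining residents 10,161: Winslow Township 656,601.24 → $656,600; Ashcroft District 1,625,348.63 → $1,625,350; Central Precinct 734,246.94 → $734,245; Riverside Zone 826,483.78 → $826,485; South Ward 1,452,339.41 → $1,452,340.

Lower Borough: $2,257,380; Winslow Township: $656,600; Ashcroft District: $1,625,350; Central Precinct: $734,245; Riverside Zone: $826,485; South Ward: $1,452,340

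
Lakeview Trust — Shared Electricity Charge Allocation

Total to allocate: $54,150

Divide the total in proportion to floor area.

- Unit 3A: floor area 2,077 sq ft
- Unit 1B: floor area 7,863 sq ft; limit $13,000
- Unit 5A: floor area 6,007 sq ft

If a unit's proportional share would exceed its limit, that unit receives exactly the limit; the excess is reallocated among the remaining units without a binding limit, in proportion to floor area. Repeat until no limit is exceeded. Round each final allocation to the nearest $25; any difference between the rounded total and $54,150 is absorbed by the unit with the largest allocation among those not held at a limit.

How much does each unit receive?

Unit 3A: $10,575; Unit 1B: $13,000; Unit 5A: $30,575

Total floor area = 15,947.
Proportional shares (ignoring caps): Unit 3A 7,052.71; Unit 1B 26,699.78; Unit 5A 20,397.51.
Capped: Unit 1B ($13,000); balance $41,150 reallocated over remaining floor area 8,084.
Shares after redistribution: Unit 3A 10,572.56 → $10,575; Unit 5A 30,577.44 → $30,575.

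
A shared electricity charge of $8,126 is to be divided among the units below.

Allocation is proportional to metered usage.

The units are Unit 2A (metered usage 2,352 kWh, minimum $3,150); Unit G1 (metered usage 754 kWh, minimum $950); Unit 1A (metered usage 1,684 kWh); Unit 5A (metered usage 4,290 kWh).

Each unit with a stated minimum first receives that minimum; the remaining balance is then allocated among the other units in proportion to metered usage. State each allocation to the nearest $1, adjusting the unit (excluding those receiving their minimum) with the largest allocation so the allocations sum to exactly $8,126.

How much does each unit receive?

Guaranteed amounts: Unit 2A $3,150; Unit G1 $950. Remaining pool $4,026.
Remaining pool split over remaining metered usage 5,974: Unit 1A 1,134.88 → $1,135; Unit 5A 2,891.12 → $2,891.

Unit 2A: $3,150 · Unit G1: $950 · Unit 1A: $1,135 · Unit 5A: $2,891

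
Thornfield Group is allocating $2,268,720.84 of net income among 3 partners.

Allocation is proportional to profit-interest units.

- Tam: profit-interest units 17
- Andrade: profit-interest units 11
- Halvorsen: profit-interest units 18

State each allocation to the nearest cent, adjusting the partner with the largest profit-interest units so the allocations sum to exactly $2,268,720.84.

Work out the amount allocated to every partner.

Combined profit-interest units = 17 + 11 + 18 = 46.
Raw shares: Tam 838,440.3104; Andrade 542,520.2009; Halvorsen 887,760.3287.
At nearest cent: Tam $838,440.31; Andrade $542,520.20; Halvorsen $887,760.33. Sum = $2,268,720.84.
Sum already equals the total — no adjustment.

Tam: $838,440.31 | Andrade: $542,520.20 | Halvorsen: $887,760.33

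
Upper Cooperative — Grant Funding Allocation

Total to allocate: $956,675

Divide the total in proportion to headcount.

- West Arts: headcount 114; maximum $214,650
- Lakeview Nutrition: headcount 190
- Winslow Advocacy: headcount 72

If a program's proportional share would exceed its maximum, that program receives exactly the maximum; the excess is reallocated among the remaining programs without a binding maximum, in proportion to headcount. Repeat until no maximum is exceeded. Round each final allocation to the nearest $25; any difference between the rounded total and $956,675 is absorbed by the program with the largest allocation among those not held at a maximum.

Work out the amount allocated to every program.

West Arts: $214,650 | Lakeview Nutrition: $538,100 | Winslow Advocacy: $203,925

Headcount total: 376.
Proportional shares (ignoring caps): West Arts 290,055.72; Lakeview Nutrition 483,426.20; Winslow Advocacy 183,193.09.
Held at cap: West Arts ($214,650); remaining pool $742,025 reallocated over remaining headcount 262.
Remaining shares: Lakeview Nutrition 538,109.73 → $538,100; Winslow Advocacy 203,915.27 → $203,925.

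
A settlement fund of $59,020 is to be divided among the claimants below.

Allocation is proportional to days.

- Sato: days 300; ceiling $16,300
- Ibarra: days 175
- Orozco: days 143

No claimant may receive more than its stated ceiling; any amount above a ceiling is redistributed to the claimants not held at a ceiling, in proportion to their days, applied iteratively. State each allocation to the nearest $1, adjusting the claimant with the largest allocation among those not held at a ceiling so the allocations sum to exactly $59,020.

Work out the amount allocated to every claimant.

Sato: $16,300; Ibarra: $23,509; Orozco: $19,211

Combined days = 618.
Unconstrained shares: Sato 28,650.49; Ibarra 16,712.78; Orozco 13,656.73.
Held at cap: Sato ($16,300); balance $42,720 reallocated over remaining days 318.
Remaining shares: Ibarra 23,509.43 → $23,509; Orozco 19,210.57 → $19,211.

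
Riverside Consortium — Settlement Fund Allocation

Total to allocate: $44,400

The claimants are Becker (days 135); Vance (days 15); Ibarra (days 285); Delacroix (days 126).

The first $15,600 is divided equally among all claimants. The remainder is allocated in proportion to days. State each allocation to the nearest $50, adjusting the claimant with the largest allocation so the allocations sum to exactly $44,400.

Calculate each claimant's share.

Becker: $10,850 · Vance: $4,650 · Ibarra: $18,550 · Delacroix: $10,350

First tranche $15,600 split equally: $3,900 each.
Remainder $28,800 by days (total 561): Becker 6,930.48 → $6,950; Vance 770.05 → $750; Ibarra 14,631.02 → $14,650; Delacroix 6,468.45 → $6,450.
Totals: Becker $3,900 + $6,950 = $10,850; Vance $3,900 + $750 = $4,650; Ibarra $3,900 + $14,650 = $18,550; Delacroix $3,900 + $6,450 = $10,350.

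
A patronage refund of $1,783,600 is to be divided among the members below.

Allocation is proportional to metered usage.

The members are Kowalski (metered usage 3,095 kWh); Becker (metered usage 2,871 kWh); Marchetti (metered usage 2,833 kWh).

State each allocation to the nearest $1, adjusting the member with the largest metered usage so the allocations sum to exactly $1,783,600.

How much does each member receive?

Kowalski: $627,371; Becker: $581,966; Marchetti: $574,263

Metered usage total: 8,799.
Proportional shares: Kowalski 3,095/8,799 × $1,783,600 = 627,371.52; Becker 2,871/8,799 × $1,783,600 = 581,965.63; Marchetti 2,833/8,799 × $1,783,600 = 574,262.85.
Rounded to nearest $1: Kowalski $627,372; Becker $581,966; Marchetti $574,263. Sum = $1,783,601.
Difference $1,783,600 − $1,783,601 = −$1 applied to largest metered usage (Kowalski): Kowalski becomes $627,371.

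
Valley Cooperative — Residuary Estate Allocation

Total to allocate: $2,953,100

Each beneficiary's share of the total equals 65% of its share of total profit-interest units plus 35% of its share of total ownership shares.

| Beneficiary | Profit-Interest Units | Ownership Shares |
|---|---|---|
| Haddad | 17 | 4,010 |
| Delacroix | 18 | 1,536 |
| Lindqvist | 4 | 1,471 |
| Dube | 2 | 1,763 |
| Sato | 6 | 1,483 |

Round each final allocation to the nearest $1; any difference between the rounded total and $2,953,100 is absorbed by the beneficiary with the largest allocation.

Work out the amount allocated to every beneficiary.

Totals — profit-interest units 47, ownership shares 10,263.
Blended shares (65% profit-interest units + 35% ownership shares): Haddad 0.3719; Delacroix 0.3013; Lindqvist 0.1055; Dube 0.0878; Sato 0.1336.
Unrounded shares: Haddad 1,098,139.08; Delacroix 889,823.71; Lindqvist 311,507.14; Dube 259,232.92; Sato 394,397.15.
Rounded to nearest $1: Haddad $1,098,139; Delacroix $889,824; Lindqvist $311,507; Dube $259,233; Sato $394,397. Sum = $2,953,100.
Rounded total matches; no reconciliation needed.

Haddad: $1,098,139 | Delacroix: $889,824 | Lindqvist: $311,507 | Dube: $259,233 | Sato: $394,397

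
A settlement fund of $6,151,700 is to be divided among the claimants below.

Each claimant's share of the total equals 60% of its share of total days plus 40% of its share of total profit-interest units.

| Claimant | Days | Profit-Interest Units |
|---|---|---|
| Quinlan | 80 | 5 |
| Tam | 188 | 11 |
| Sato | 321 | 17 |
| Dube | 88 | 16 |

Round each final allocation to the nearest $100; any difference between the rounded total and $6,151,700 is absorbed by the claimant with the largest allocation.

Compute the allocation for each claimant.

Totals — days 677, profit-interest units 49.
Combined weights (60% days + 40% profit-interest units): Quinlan 0.1117; Tam 0.2564; Sato 0.4233; Dube 0.2086.
Pro-rata amounts: Quinlan 687,251.69; Tam 1,577,377.99; Sato 2,603,804.89; Dube 1,283,265.43.
At nearest $100: Quinlan $687,300; Tam $1,577,400; Sato $2,603,800; Dube $1,283,300. Sum = $6,151,800.
Difference $6,151,700 − $6,151,800 = −$100 applied to largest allocation (Sato): Sato becomes $2,603,700.

Quinlan: $687,300 · Tam: $1,577,400 · Sato: $2,603,700 · Dube: $1,283,300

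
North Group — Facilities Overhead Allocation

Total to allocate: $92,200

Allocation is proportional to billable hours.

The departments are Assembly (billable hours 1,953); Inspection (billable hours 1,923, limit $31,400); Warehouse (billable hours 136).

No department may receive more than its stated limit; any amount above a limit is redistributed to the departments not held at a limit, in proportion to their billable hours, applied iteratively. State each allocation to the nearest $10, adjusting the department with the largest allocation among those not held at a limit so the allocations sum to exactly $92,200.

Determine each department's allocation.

Combined billable hours = 4,012.
Pro-rata shares before constraints: Assembly 44,882.00; Inspection 44,192.57; Warehouse 3,125.42.
Capped: Inspection ($31,400); residual $60,800 reallocated over remaining billable hours 2,089.
Remaining shares: Assembly 56,841.74 → $56,840; Warehouse 3,958.26 → $3,960.

Assembly: $56,840; Inspection: $31,400; Warehouse: $3,960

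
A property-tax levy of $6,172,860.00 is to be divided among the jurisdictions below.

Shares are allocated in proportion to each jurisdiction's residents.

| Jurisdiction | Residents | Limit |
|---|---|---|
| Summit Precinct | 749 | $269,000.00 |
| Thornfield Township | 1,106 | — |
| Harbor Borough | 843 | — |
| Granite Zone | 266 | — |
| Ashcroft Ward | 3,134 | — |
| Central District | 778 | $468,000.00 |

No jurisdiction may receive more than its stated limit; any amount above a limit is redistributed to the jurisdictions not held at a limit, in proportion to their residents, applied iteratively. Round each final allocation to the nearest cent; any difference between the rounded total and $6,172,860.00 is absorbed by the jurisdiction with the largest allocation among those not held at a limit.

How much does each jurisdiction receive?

Total residents = 6,876.
Unconstrained shares: Summit Precinct 672,407.2339; Thornfield Township 992,900.4014; Harbor Borough 756,794.7906; Granite Zone 238,798.8307; Ashcroft Ward 2,813,517.0506; Central District 698,441.6928.
Capped: Summit Precinct ($269,000.00), Central District ($468,000.00); balance $5,435,860.00 reallocated over remaining residents 5,349.
Shares after redistribution: Thornfield Township 1,123,959.8355 → $1,123,959.84; Harbor Borough 856,689.0970 → $856,689.10; Granite Zone 270,319.4541 → $270,319.45; Ashcroft Ward 3,184,891.6134 → $3,184,891.61.

Summit Precinct: $269,000.00; Thornfield Township: $1,123,959.84; Harbor Borough: $856,689.10; Granite Zone: $270,319.45; Ashcroft Ward: $3,184,891.61; Central District: $468,000.00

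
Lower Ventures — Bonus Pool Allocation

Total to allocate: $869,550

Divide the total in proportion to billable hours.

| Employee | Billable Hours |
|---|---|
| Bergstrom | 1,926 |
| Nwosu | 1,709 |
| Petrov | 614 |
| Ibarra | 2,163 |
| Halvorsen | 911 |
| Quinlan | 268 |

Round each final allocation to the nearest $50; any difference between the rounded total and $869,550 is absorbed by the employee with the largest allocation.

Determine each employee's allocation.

Billable hours total: 7,591.
Pro-rata amounts: Bergstrom 1,926/7,591 × $869,550 = 220,623.54; Nwosu 1,709/7,591 × $869,550 = 195,766.16; Petrov 614/7,591 × $869,550 = 70,333.78; Ibarra 2,163/7,591 × $869,550 = 247,771.92; Halvorsen 911/7,591 × $869,550 = 104,355.16; Quinlan 268/7,591 × $869,550 = 30,699.43.
After rounding ($50): Bergstrom $220,600; Nwosu $195,750; Petrov $70,350; Ibarra $247,750; Halvorsen $104,350; Quinlan $30,700. Sum = $869,500.
Difference $869,550 − $869,500 = +$50 applied to largest allocation (Ibarra): Ibarra becomes $247,800.

Bergstrom: $220,600 | Nwosu: $195,750 | Petrov: $70,350 | Ibarra: $247,800 | Halvorsen: $104,350 | Quinlan: $30,700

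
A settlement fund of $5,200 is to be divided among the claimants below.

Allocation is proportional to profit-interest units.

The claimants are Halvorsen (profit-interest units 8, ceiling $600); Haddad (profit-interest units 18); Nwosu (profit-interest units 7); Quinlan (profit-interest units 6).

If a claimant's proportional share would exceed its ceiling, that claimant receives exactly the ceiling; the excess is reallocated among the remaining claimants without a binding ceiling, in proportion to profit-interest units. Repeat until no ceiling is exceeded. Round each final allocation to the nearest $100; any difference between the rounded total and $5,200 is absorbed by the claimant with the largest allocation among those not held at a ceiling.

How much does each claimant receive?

Halvorsen: $600 | Haddad: $2,700 | Nwosu: $1,000 | Quinlan: $900

Sum of profit-interest units: 39.
Unconstrained shares: Halvorsen 1,066.67; Haddad 2,400.00; Nwosu 933.33; Quinlan 800.00.
Capped: Halvorsen ($600); remaining pool $4,600 reallocated over remaining profit-interest units 31.
Shares after redistribution: Haddad 2,670.97 → $2,700; Nwosu 1,038.71 → $1,000; Quinlan 890.32 → $900.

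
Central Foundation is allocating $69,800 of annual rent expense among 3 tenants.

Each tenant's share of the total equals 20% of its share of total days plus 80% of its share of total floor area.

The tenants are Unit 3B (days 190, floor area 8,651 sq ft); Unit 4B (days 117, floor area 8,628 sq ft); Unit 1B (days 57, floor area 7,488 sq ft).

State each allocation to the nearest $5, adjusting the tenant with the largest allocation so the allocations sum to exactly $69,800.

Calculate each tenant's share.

Unit 3B: $26,790 | Unit 4B: $23,940 | Unit 1B: $19,070

Days total 364; floor area total 24,767.
Combined weights (20% days + 80% floor area): Unit 3B 0.3838; Unit 4B 0.3430; Unit 1B 0.2732.
Proportional shares: Unit 3B 26,791.47; Unit 4B 23,939.94; Unit 1B 19,068.59.
After rounding ($5): Unit 3B $26,790; Unit 4B $23,940; Unit 1B $19,070. Sum = $69,800.
Rounded total matches; no reconciliation needed.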